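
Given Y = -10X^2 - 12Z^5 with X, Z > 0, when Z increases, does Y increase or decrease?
Y decreases

Taking the partial derivative:
∂Y/∂Z = -60Z^4

∂Y/∂Z = -60Z^4 < 0 (assuming positive values)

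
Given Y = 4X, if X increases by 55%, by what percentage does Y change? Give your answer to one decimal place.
55.0%

For Y = 4X:
If X → X(1 + 0.55)
Then Y → Y · (1 + 0.55)^1
     = Y · 1.5500

Percentage change = ((1 + 0.55)^1 − 1) × 100% = 55.0%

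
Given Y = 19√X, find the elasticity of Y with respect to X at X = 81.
Elasticity = 1/2

Elasticity = (dY/dX) · (X/Y)

dY/dX = 19/(2·√X)
At X = 81: dY/dX = 19/18, Y = 171

Elasticity = (19/18) · (81 / 171) = 1/2

Interpretation: for a small percentage change in X, the percentage change in Y is approximately 0.50 times as large.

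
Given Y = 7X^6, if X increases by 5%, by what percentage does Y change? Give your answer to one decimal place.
34.0%

For Y = 7X^6:
If X → X(1 + 0.05)
Then Y → Y · (1 + 0.05)^6
     ≈ Y · 1.3401

Percentage change = ((1 + 0.05)^6 − 1) × 100% ≈ 34.0%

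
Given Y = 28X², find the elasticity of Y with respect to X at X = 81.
Elasticity = 2

Elasticity = (dY/dX) · (X/Y)

dY/dX = 56·X
At X = 81: dY/dX = 4536, Y = 183708

Elasticity = 4536 · (81 / 183708) = 2

Interpretation: for a small percentage change in X, the percentage change in Y is approximately 2.00 times as large.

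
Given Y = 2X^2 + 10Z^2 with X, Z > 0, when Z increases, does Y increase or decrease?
Y increases

Taking the partial derivative:
∂Y/∂Z = 20Z

∂Y/∂Z = 20Z > 0 (assuming positive values)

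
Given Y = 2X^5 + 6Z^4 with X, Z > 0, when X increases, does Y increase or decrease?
Y increases

Taking the partial derivative:
∂Y/∂X = 10X^4

∂Y/∂X = 10X^4 > 0 (assuming positive values)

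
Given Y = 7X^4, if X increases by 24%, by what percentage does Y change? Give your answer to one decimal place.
136.4%

For Y = 7X^4:
If X → X(1 + 0.24)
Then Y → Y · (1 + 0.24)^4
     ≈ Y · 2.3642

Percentage change = ((1 + 0.24)^4 − 1) × 100% ≈ 136.4%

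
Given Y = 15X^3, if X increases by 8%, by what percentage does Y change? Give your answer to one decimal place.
26.0%

For Y = 15X^3:
If X → X(1 + 0.08)
Then Y → Y · (1 + 0.08)^3
     ≈ Y · 1.2597

Percentage change = ((1 + 0.08)^3 − 1) × 100% ≈ 26.0%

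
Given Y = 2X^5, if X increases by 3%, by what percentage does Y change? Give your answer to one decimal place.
15.9%

For Y = 2X^5:
If X → X(1 + 0.03)
Then Y → Y · (1 + 0.03)^5
     ≈ Y · 1.1593

Percentage change = ((1 + 0.03)^5 − 1) × 100% ≈ 15.9%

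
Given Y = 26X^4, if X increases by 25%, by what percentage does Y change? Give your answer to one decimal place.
144.1%

For Y = 26X^4:
If X → X(1 + 0.25)
Then Y → Y · (1 + 0.25)^4
     ≈ Y · 2.4414

Percentage change = ((1 + 0.25)^4 − 1) × 100% ≈ 144.1%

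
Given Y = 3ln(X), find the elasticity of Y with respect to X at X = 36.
Elasticity = 1/ln(36) ≈ 0.2791

Elasticity = (dY/dX) · (X/Y)

dY/dX = 3/X
At X = 36: dY/dX = 1/12, Y = 3·ln(36)

Elasticity = (1/12) · (36 / (3·ln(36))) = 1/ln(36) ≈ 0.2791

Interpretation: for a small percentage change in X, the percentage change in Y is approximately 0.28 times as large.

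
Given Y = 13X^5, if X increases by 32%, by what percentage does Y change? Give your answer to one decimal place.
300.7%

For Y = 13X^5:
If X → X(1 + 0.32)
Then Y → Y · (1 + 0.32)^5
     ≈ Y · 4.0075

Percentage change = ((1 + 0.32)^5 − 1) × 100% ≈ 300.7%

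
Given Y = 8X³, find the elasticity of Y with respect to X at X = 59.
Elasticity = 3

Elasticity = (dY/dX) · (X/Y)

dY/dX = 24·X²
At X = 59: dY/dX = 83544, Y = 1643032

Elasticity = 83544 · (59 / 1643032) = 3

Interpretation: for a small percentage change in X, the percentage change in Y is approximately 3.00 times as large.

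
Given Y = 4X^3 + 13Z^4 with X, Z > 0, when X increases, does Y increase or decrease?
Y increases

Taking the partial derivative:
∂Y/∂X = 12X^2

∂Y/∂X = 12X^2 > 0 (assuming positive values)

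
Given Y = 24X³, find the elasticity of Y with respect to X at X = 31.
Elasticity = 3

Elasticity = (dY/dX) · (X/Y)

dY/dX = 72·X²
At X = 31: dY/dX = 69192, Y = 714984

Elasticity = 69192 · (31 / 714984) = 3

Interpretation: for a small percentage change in X, the percentage change in Y is approximately 3.00 times as large.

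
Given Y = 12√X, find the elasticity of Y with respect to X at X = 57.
Elasticity = 1/2

Elasticity = (dY/dX) · (X/Y)

dY/dX = 6/√X
At X = 57: dY/dX = 2·√57/19, Y = 12·√57

Elasticity = (2·√57/19) · (57 / (12·√57)) = 1/2

Interpretation: for a small percentage change in X, the percentage change in Y is approximately 0.50 times as large.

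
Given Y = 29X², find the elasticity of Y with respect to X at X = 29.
Elasticity = 2

Elasticity = (dY/dX) · (X/Y)

dY/dX = 58·X
At X = 29: dY/dX = 1682, Y = 24389

Elasticity = 1682 · (29 / 24389) = 2

Interpretation: for a small percentage change in X, the percentage change in Y is approximately 2.00 times as large.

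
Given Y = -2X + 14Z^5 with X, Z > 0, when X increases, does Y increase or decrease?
Y decreases

Taking the partial derivative:
∂Y/∂X = -2

∂Y/∂X = -2 < 0 (assuming positive values)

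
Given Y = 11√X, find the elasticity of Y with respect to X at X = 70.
Elasticity = 1/2

Elasticity = (dY/dX) · (X/Y)

dY/dX = 11/(2·√X)
At X = 70: dY/dX = 11·√70/140, Y = 11·√70

Elasticity = (11·√70/140) · (70 / (11·√70)) = 1/2

Interpretation: for a small percentage change in X, the percentage change in Y is approximately 0.50 times as large.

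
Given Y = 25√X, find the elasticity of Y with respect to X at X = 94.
Elasticity = 1/2

Elasticity = (dY/dX) · (X/Y)

dY/dX = 25/(2·√X)
At X = 94: dY/dX = 25·√94/188, Y = 25·√94

Elasticity = (25·√94/188) · (94 / (25·√94)) = 1/2

Interpretation: for a small percentage change in X, the percentage change in Y is approximately 0.50 times as large.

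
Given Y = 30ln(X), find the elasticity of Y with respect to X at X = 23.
Elasticity = 1/ln(23) ≈ 0.3189

Elasticity = (dY/dX) · (X/Y)

dY/dX = 30/X
At X = 23: dY/dX = 30/23, Y = 30·ln(23)

Elasticity = (30/23) · (23 / (30·ln(23))) = 1/ln(23) ≈ 0.3189

Interpretation: for a small percentage change in X, the percentage change in Y is approximately 0.32 times as large.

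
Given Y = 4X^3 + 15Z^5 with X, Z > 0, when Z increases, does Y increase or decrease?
Y increases

Taking the partial derivative:
∂Y/∂Z = 75Z^4

∂Y/∂Z = 75Z^4 > 0 (assuming positive values)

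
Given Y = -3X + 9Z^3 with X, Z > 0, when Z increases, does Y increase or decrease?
Y increases

Taking the partial derivative:
∂Y/∂Z = 27Z^2

∂Y/∂Z = 27Z^2 > 0 (assuming positive values)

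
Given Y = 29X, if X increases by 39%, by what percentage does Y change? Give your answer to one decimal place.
39.0%

For Y = 29X:
If X → X(1 + 0.39)
Then Y → Y · (1 + 0.39)^1
     = Y · 1.3900

Percentage change = ((1 + 0.39)^1 − 1) × 100% = 39.0%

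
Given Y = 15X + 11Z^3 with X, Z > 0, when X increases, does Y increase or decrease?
Y increases

Taking the partial derivative:
∂Y/∂X = 15

∂Y/∂X = 15 > 0 (assuming positive values)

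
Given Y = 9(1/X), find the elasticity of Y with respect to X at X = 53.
Elasticity = -1

Elasticity = (dY/dX) · (X/Y)

dY/dX = -9/X²
At X = 53: dY/dX = -9/2809, Y = 9/53

Elasticity = (-9/2809) · (53 / (9/53)) = -1

Interpretation: for a small percentage change in X, the percentage change in Y is approximately -1.00 times as large.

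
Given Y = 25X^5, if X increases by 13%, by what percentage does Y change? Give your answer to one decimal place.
84.2%

For Y = 25X^5:
If X → X(1 + 0.13)
Then Y → Y · (1 + 0.13)^5
     ≈ Y · 1.8424

Percentage change = ((1 + 0.13)^5 − 1) × 100% ≈ 84.2%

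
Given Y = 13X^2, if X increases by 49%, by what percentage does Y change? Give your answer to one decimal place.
122.0%

For Y = 13X^2:
If X → X(1 + 0.49)
Then Y → Y · (1 + 0.49)^2
     = Y · 2.2201

Percentage change = ((1 + 0.49)^2 − 1) × 100% ≈ 122.0%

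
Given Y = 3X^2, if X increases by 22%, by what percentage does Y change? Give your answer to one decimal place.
48.8%

For Y = 3X^2:
If X → X(1 + 0.22)
Then Y → Y · (1 + 0.22)^2
     = Y · 1.4884

Percentage change = ((1 + 0.22)^2 − 1) × 100% ≈ 48.8%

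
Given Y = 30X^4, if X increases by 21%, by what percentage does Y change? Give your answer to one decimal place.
114.4%

For Y = 30X^4:
If X → X(1 + 0.21)
Then Y → Y · (1 + 0.21)^4
     ≈ Y · 2.1436

Percentage change = ((1 + 0.21)^4 − 1) × 100% ≈ 114.4%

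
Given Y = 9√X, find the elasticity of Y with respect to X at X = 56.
Elasticity = 1/2

Elasticity = (dY/dX) · (X/Y)

dY/dX = 9/(2·√X)
At X = 56: dY/dX = 9·√14/56, Y = 18·√14

Elasticity = (9·√14/56) · (56 / (18·√14)) = 1/2

Interpretation: for a small percentage change in X, the percentage change in Y is approximately 0.50 times as large.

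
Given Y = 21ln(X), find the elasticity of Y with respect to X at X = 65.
Elasticity = 1/ln(65) ≈ 0.2396

Elasticity = (dY/dX) · (X/Y)

dY/dX = 21/X
At X = 65: dY/dX = 21/65, Y = 21·ln(65)

Elasticity = (21/65) · (65 / (21·ln(65))) = 1/ln(65) ≈ 0.2396

Interpretation: for a small percentage change in X, the percentage change in Y is approximately 0.24 times as large.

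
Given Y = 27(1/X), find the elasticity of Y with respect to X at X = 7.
Elasticity = -1

Elasticity = (dY/dX) · (X/Y)

dY/dX = -27/X²
At X = 7: dY/dX = -27/49, Y = 27/7

Elasticity = (-27/49) · (7 / (27/7)) = -1

Interpretation: for a small percentage change in X, the percentage change in Y is approximately -1.00 times as large.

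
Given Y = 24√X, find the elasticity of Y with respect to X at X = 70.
Elasticity = 1/2

Elasticity = (dY/dX) · (X/Y)

dY/dX = 12/√X
At X = 70: dY/dX = 6·√70/35, Y = 24·√70

Elasticity = (6·√70/35) · (70 / (24·√70)) = 1/2

Interpretation: for a small percentage change in X, the percentage change in Y is approximately 0.50 times as large.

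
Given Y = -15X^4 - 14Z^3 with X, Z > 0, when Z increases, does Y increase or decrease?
Y decreases

Taking the partial derivative:
∂Y/∂Z = -42Z^2

∂Y/∂Z = -42Z^2 < 0 (assuming positive values)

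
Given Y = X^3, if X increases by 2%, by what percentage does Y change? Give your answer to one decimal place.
6.1%

For Y = X^3:
If X → X(1 + 0.02)
Then Y → Y · (1 + 0.02)^3
     ≈ Y · 1.0612

Percentage change = ((1 + 0.02)^3 − 1) × 100% ≈ 6.1%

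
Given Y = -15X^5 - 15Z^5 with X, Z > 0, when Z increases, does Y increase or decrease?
Y decreases

Taking the partial derivative:
∂Y/∂Z = -75Z^4

∂Y/∂Z = -75Z^4 < 0 (assuming positive values)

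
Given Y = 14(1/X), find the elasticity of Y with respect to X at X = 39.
Elasticity = -1

Elasticity = (dY/dX) · (X/Y)

dY/dX = -14/X²
At X = 39: dY/dX = -14/1521, Y = 14/39

Elasticity = (-14/1521) · (39 / (14/39)) = -1

Interpretation: for a small percentage change in X, the percentage change in Y is approximately -1.00 times as large.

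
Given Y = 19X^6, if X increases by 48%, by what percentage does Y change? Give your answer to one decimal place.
950.9%

For Y = 19X^6:
If X → X(1 + 0.48)
Then Y → Y · (1 + 0.48)^6
     ≈ Y · 10.5092

Percentage change = ((1 + 0.48)^6 − 1) × 100% ≈ 950.9%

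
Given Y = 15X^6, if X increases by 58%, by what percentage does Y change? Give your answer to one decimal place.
1455.8%

For Y = 15X^6:
If X → X(1 + 0.58)
Then Y → Y · (1 + 0.58)^6
     ≈ Y · 15.5576

Percentage change = ((1 + 0.58)^6 − 1) × 100% ≈ 1455.8%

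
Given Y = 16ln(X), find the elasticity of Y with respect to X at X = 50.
Elasticity = 1/ln(50) ≈ 0.2556

Elasticity = (dY/dX) · (X/Y)

dY/dX = 16/X
At X = 50: dY/dX = 8/25, Y = 16·ln(50)

Elasticity = (8/25) · (50 / (16·ln(50))) = 1/ln(50) ≈ 0.2556

Interpretation: for a small percentage change in X, the percentage change in Y is approximately 0.26 times as large.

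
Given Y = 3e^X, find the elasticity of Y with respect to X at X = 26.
Elasticity = 26

Elasticity = (dY/dX) · (X/Y)

dY/dX = 3·e^X
At X = 26: dY/dX = 3·e^26, Y = 3·e^26

Elasticity = (3·e^26) · (26 / (3·e^26)) = 26

Interpretation: for a small percentage change in X, the percentage change in Y is approximately 26.00 times as large.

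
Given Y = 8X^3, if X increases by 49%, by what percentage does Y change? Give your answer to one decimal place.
230.8%

For Y = 8X^3:
If X → X(1 + 0.49)
Then Y → Y · (1 + 0.49)^3
     ≈ Y · 3.3079

Percentage change = ((1 + 0.49)^3 − 1) × 100% ≈ 230.8%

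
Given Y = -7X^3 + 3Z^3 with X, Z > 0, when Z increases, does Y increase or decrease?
Y increases

Taking the partial derivative:
∂Y/∂Z = 9Z^2

∂Y/∂Z = 9Z^2 > 0 (assuming positive values)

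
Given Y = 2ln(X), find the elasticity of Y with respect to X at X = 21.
Elasticity = 1/ln(21) ≈ 0.3285

Elasticity = (dY/dX) · (X/Y)

dY/dX = 2/X
At X = 21: dY/dX = 2/21, Y = 2·ln(21)

Elasticity = (2/21) · (21 / (2·ln(21))) = 1/ln(21) ≈ 0.3285

Interpretation: for a small percentage change in X, the percentage change in Y is approximately 0.33 times as large.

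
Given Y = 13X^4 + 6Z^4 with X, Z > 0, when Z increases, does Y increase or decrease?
Y increases

Taking the partial derivative:
∂Y/∂Z = 24Z^3

∂Y/∂Z = 24Z^3 > 0 (assuming positive values)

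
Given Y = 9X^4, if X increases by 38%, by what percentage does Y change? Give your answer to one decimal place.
262.7%

For Y = 9X^4:
If X → X(1 + 0.38)
Then Y → Y · (1 + 0.38)^4
     ≈ Y · 3.6267

Percentage change = ((1 + 0.38)^4 − 1) × 100% ≈ 262.7%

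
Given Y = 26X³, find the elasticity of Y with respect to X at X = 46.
Elasticity = 3

Elasticity = (dY/dX) · (X/Y)

dY/dX = 78·X²
At X = 46: dY/dX = 165048, Y = 2530736

Elasticity = 165048 · (46 / 2530736) = 3

Interpretation: for a small percentage change in X, the percentage change in Y is approximately 3.00 times as large.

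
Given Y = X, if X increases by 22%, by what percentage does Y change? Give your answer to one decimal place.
22.0%

For Y = X:
If X → X(1 + 0.22)
Then Y → Y · (1 + 0.22)^1
     = Y · 1.2200

Percentage change = ((1 + 0.22)^1 − 1) × 100% = 22.0%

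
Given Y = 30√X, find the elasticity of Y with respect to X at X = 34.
Elasticity = 1/2

Elasticity = (dY/dX) · (X/Y)

dY/dX = 15/√X
At X = 34: dY/dX = 15·√34/34, Y = 30·√34

Elasticity = (15·√34/34) · (34 / (30·√34)) = 1/2

Interpretation: for a small percentage change in X, the percentage change in Y is approximately 0.50 times as large.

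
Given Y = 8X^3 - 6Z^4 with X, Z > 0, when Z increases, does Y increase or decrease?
Y decreases

Taking the partial derivative:
∂Y/∂Z = -24Z^3

∂Y/∂Z = -24Z^3 < 0 (assuming positive values)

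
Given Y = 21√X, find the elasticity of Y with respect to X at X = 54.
Elasticity = 1/2

Elasticity = (dY/dX) · (X/Y)

dY/dX = 21/(2·√X)
At X = 54: dY/dX = 7·√6/12, Y = 63·√6

Elasticity = (7·√6/12) · (54 / (63·√6)) = 1/2

Interpretation: for a small percentage change in X, the percentage change in Y is approximately 0.50 times as large.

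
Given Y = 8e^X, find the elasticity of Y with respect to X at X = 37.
Elasticity = 37

Elasticity = (dY/dX) · (X/Y)

dY/dX = 8·e^X
At X = 37: dY/dX = 8·e^37, Y = 8·e^37

Elasticity = (8·e^37) · (37 / (8·e^37)) = 37

Interpretation: for a small percentage change in X, the percentage change in Y is approximately 37.00 times as large.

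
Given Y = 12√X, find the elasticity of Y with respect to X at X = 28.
Elasticity = 1/2

Elasticity = (dY/dX) · (X/Y)

dY/dX = 6/√X
At X = 28: dY/dX = 3·√7/7, Y = 24·√7

Elasticity = (3·√7/7) · (28 / (24·√7)) = 1/2

Interpretation: for a small percentage change in X, the percentage change in Y is approximately 0.50 times as large.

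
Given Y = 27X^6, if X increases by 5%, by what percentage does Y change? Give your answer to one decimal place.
34.0%

For Y = 27X^6:
If X → X(1 + 0.05)
Then Y → Y · (1 + 0.05)^6
     ≈ Y · 1.3401

Percentage change = ((1 + 0.05)^6 − 1) × 100% ≈ 34.0%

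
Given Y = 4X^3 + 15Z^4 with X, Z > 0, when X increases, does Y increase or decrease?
Y increases

Taking the partial derivative:
∂Y/∂X = 12X^2

∂Y/∂X = 12X^2 > 0 (assuming positive values)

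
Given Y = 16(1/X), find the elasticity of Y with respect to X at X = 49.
Elasticity = -1

Elasticity = (dY/dX) · (X/Y)

dY/dX = -16/X²
At X = 49: dY/dX = -16/2401, Y = 16/49

Elasticity = (-16/2401) · (49 / (16/49)) = -1

Interpretation: for a small percentage change in X, the percentage change in Y is approximately -1.00 times as large.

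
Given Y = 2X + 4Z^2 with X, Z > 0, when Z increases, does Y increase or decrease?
Y increases

Taking the partial derivative:
∂Y/∂Z = 8Z

∂Y/∂Z = 8Z > 0 (assuming positive values)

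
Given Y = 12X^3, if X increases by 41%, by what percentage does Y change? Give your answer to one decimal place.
180.3%

For Y = 12X^3:
If X → X(1 + 0.41)
Then Y → Y · (1 + 0.41)^3
     ≈ Y · 2.8032

Percentage change = ((1 + 0.41)^3 − 1) × 100% ≈ 180.3%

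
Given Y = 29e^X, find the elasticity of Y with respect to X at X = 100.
Elasticity = 100

Elasticity = (dY/dX) · (X/Y)

dY/dX = 29·e^X
At X = 100: dY/dX = 29·e^100, Y = 29·e^100

Elasticity = (29·e^100) · (100 / (29·e^100)) = 100

Interpretation: for a small percentage change in X, the percentage change in Y is approximately 100.00 times as large.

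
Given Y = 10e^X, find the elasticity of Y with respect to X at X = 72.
Elasticity = 72

Elasticity = (dY/dX) · (X/Y)

dY/dX = 10·e^X
At X = 72: dY/dX = 10·e^72, Y = 10·e^72

Elasticity = (10·e^72) · (72 / (10·e^72)) = 72

Interpretation: for a small percentage change in X, the percentage change in Y is approximately 72.00 times as large.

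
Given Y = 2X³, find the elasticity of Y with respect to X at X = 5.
Elasticity = 3

Elasticity = (dY/dX) · (X/Y)

dY/dX = 6·X²
At X = 5: dY/dX = 150, Y = 250

Elasticity = 150 · (5 / 250) = 3

Interpretation: for a small percentage change in X, the percentage change in Y is approximately 3.00 times as large.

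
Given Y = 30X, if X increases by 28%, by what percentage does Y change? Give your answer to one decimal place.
28.0%

For Y = 30X:
If X → X(1 + 0.28)
Then Y → Y · (1 + 0.28)^1
     = Y · 1.2800

Percentage change = ((1 + 0.28)^1 − 1) × 100% = 28.0%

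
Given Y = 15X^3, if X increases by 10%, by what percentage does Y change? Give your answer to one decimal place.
33.1%

For Y = 15X^3:
If X → X(1 + 0.1)
Then Y → Y · (1 + 0.1)^3
     = Y · 1.3310

Percentage change = ((1 + 0.1)^3 − 1) × 100% = 33.1%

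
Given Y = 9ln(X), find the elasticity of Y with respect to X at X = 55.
Elasticity = 1/ln(55) ≈ 0.2495

Elasticity = (dY/dX) · (X/Y)

dY/dX = 9/X
At X = 55: dY/dX = 9/55, Y = 9·ln(55)

Elasticity = (9/55) · (55 / (9·ln(55))) = 1/ln(55) ≈ 0.2495

Interpretation: for a small percentage change in X, the percentage change in Y is approximately 0.25 times as large.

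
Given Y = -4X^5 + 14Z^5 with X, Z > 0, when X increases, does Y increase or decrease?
Y decreases

Taking the partial derivative:
∂Y/∂X = -20X^4

∂Y/∂X = -20X^4 < 0 (assuming positive values)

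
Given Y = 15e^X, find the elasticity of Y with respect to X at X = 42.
Elasticity = 42

Elasticity = (dY/dX) · (X/Y)

dY/dX = 15·e^X
At X = 42: dY/dX = 15·e^42, Y = 15·e^42

Elasticity = (15·e^42) · (42 / (15·e^42)) = 42

Interpretation: for a small percentage change in X, the percentage change in Y is approximately 42.00 times as large.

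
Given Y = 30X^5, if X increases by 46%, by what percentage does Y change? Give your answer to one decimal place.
563.4%

For Y = 30X^5:
If X → X(1 + 0.46)
Then Y → Y · (1 + 0.46)^5
     ≈ Y · 6.6338

Percentage change = ((1 + 0.46)^5 − 1) × 100% ≈ 563.4%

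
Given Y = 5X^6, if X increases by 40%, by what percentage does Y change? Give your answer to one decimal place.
653.0%

For Y = 5X^6:
If X → X(1 + 0.4)
Then Y → Y · (1 + 0.4)^6
     ≈ Y · 7.5295

Percentage change = ((1 + 0.4)^6 − 1) × 100% ≈ 653.0%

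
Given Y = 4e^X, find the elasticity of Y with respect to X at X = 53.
Elasticity = 53

Elasticity = (dY/dX) · (X/Y)

dY/dX = 4·e^X
At X = 53: dY/dX = 4·e^53, Y = 4·e^53

Elasticity = (4·e^53) · (53 / (4·e^53)) = 53

Interpretation: for a small percentage change in X, the percentage change in Y is approximately 53.00 times as large.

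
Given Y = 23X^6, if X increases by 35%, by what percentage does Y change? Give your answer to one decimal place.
505.3%

For Y = 23X^6:
If X → X(1 + 0.35)
Then Y → Y · (1 + 0.35)^6
     ≈ Y · 6.0534

Percentage change = ((1 + 0.35)^6 − 1) × 100% ≈ 505.3%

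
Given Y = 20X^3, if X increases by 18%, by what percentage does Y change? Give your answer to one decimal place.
64.3%

For Y = 20X^3:
If X → X(1 + 0.18)
Then Y → Y · (1 + 0.18)^3
     ≈ Y · 1.6430

Percentage change = ((1 + 0.18)^3 − 1) × 100% ≈ 64.3%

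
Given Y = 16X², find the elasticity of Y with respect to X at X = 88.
Elasticity = 2

Elasticity = (dY/dX) · (X/Y)

dY/dX = 32·X
At X = 88: dY/dX = 2816, Y = 123904

Elasticity = 2816 · (88 / 123904) = 2

Interpretation: for a small percentage change in X, the percentage change in Y is approximately 2.00 times as large.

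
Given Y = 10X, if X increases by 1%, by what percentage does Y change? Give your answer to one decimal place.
1.0%

For Y = 10X:
If X → X(1 + 0.01)
Then Y → Y · (1 + 0.01)^1
     = Y · 1.0100

Percentage change = ((1 + 0.01)^1 − 1) × 100% = 1.0%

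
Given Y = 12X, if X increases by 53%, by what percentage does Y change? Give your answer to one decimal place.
53.0%

For Y = 12X:
If X → X(1 + 0.53)
Then Y → Y · (1 + 0.53)^1
     = Y · 1.5300

Percentage change = ((1 + 0.53)^1 − 1) × 100% = 53.0%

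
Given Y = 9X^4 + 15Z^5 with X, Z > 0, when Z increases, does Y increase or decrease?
Y increases

Taking the partial derivative:
∂Y/∂Z = 75Z^4

∂Y/∂Z = 75Z^4 > 0 (assuming positive values)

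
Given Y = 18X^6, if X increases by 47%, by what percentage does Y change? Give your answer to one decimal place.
909.0%

For Y = 18X^6:
If X → X(1 + 0.47)
Then Y → Y · (1 + 0.47)^6
     ≈ Y · 10.0903

Percentage change = ((1 + 0.47)^6 − 1) × 100% ≈ 909.0%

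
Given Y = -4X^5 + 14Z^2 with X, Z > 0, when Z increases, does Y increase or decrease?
Y increases

Taking the partial derivative:
∂Y/∂Z = 28Z

∂Y/∂Z = 28Z > 0 (assuming positive values)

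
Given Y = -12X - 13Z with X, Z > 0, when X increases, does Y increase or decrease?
Y decreases

Taking the partial derivative:
∂Y/∂X = -12

∂Y/∂X = -12 < 0 (assuming positive values)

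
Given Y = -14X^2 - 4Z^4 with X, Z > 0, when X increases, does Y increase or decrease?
Y decreases

Taking the partial derivative:
∂Y/∂X = -28X

∂Y/∂X = -28X < 0 (assuming positive values)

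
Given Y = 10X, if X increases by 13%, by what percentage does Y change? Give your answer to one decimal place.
13.0%

For Y = 10X:
If X → X(1 + 0.13)
Then Y → Y · (1 + 0.13)^1
     = Y · 1.1300

Percentage change = ((1 + 0.13)^1 − 1) × 100% = 13.0%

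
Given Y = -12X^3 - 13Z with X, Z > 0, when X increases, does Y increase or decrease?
Y decreases

Taking the partial derivative:
∂Y/∂X = -36X^2

∂Y/∂X = -36X^2 < 0 (assuming positive values)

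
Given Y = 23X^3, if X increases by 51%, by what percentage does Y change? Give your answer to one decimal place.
244.3%

For Y = 23X^3:
If X → X(1 + 0.51)
Then Y → Y · (1 + 0.51)^3
     ≈ Y · 3.4430

Percentage change = ((1 + 0.51)^3 − 1) × 100% ≈ 244.3%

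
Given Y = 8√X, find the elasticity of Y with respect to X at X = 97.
Elasticity = 1/2

Elasticity = (dY/dX) · (X/Y)

dY/dX = 4/√X
At X = 97: dY/dX = 4·√97/97, Y = 8·√97

Elasticity = (4·√97/97) · (97 / (8·√97)) = 1/2

Interpretation: for a small percentage change in X, the percentage change in Y is approximately 0.50 times as large.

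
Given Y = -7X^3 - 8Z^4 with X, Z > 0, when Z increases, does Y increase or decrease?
Y decreases

Taking the partial derivative:
∂Y/∂Z = -32Z^3

∂Y/∂Z = -32Z^3 < 0 (assuming positive values)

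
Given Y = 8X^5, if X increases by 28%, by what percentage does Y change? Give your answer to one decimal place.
243.6%

For Y = 8X^5:
If X → X(1 + 0.28)
Then Y → Y · (1 + 0.28)^5
     ≈ Y · 3.4360

Percentage change = ((1 + 0.28)^5 − 1) × 100% ≈ 243.6%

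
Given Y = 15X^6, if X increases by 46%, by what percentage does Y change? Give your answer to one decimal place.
868.5%

For Y = 15X^6:
If X → X(1 + 0.46)
Then Y → Y · (1 + 0.46)^6
     ≈ Y · 9.6854

Percentage change = ((1 + 0.46)^6 − 1) × 100% ≈ 868.5%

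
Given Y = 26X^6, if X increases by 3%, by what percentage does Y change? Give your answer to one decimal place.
19.4%

For Y = 26X^6:
If X → X(1 + 0.03)
Then Y → Y · (1 + 0.03)^6
     ≈ Y · 1.1941

Percentage change = ((1 + 0.03)^6 − 1) × 100% ≈ 19.4%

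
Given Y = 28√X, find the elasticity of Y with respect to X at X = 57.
Elasticity = 1/2

Elasticity = (dY/dX) · (X/Y)

dY/dX = 14/√X
At X = 57: dY/dX = 14·√57/57, Y = 28·√57

Elasticity = (14·√57/57) · (57 / (28·√57)) = 1/2

Interpretation: for a small percentage change in X, the percentage change in Y is approximately 0.50 times as large.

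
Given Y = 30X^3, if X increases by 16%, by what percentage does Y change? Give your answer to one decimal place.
56.1%

For Y = 30X^3:
If X → X(1 + 0.16)
Then Y → Y · (1 + 0.16)^3
     ≈ Y · 1.5609

Percentage change = ((1 + 0.16)^3 − 1) × 100% ≈ 56.1%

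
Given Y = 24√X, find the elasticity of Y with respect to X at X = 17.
Elasticity = 1/2

Elasticity = (dY/dX) · (X/Y)

dY/dX = 12/√X
At X = 17: dY/dX = 12·√17/17, Y = 24·√17

Elasticity = (12·√17/17) · (17 / (24·√17)) = 1/2

Interpretation: for a small percentage change in X, the percentage change in Y is approximately 0.50 times as large.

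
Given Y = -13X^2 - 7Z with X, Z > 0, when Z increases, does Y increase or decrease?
Y decreases

Taking the partial derivative:
∂Y/∂Z = -7

∂Y/∂Z = -7 < 0 (assuming positive values)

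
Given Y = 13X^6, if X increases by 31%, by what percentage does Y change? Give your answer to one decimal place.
405.4%

For Y = 13X^6:
If X → X(1 + 0.31)
Then Y → Y · (1 + 0.31)^6
     ≈ Y · 5.0539

Percentage change = ((1 + 0.31)^6 − 1) × 100% ≈ 405.4%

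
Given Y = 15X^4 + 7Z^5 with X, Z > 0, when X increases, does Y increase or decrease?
Y increases

Taking the partial derivative:
∂Y/∂X = 60X^3

∂Y/∂X = 60X^3 > 0 (assuming positive values)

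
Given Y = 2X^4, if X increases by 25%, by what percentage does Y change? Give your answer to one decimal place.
144.1%

For Y = 2X^4:
If X → X(1 + 0.25)
Then Y → Y · (1 + 0.25)^4
     ≈ Y · 2.4414

Percentage change = ((1 + 0.25)^4 − 1) × 100% ≈ 144.1%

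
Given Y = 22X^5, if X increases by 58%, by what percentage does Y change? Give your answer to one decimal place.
884.7%

For Y = 22X^5:
If X → X(1 + 0.58)
Then Y → Y · (1 + 0.58)^5
     ≈ Y · 9.8466

Percentage change = ((1 + 0.58)^5 − 1) × 100% ≈ 884.7%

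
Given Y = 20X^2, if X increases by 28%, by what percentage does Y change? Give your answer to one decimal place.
63.8%

For Y = 20X^2:
If X → X(1 + 0.28)
Then Y → Y · (1 + 0.28)^2
     = Y · 1.6384

Percentage change = ((1 + 0.28)^2 − 1) × 100% ≈ 63.8%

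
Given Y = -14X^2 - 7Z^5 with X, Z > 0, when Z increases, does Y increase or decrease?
Y decreases

Taking the partial derivative:
∂Y/∂Z = -35Z^4

∂Y/∂Z = -35Z^4 < 0 (assuming positive values)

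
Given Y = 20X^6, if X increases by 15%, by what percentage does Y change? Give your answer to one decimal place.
131.3%

For Y = 20X^6:
If X → X(1 + 0.15)
Then Y → Y · (1 + 0.15)^6
     ≈ Y · 2.3131

Percentage change = ((1 + 0.15)^6 − 1) × 100% ≈ 131.3%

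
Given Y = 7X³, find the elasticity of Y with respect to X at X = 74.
Elasticity = 3

Elasticity = (dY/dX) · (X/Y)

dY/dX = 21·X²
At X = 74: dY/dX = 114996, Y = 2836568

Elasticity = 114996 · (74 / 2836568) = 3

Interpretation: for a small percentage change in X, the percentage change in Y is approximately 3.00 times as large.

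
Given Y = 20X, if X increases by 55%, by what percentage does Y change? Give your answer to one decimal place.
55.0%

For Y = 20X:
If X → X(1 + 0.55)
Then Y → Y · (1 + 0.55)^1
     = Y · 1.5500

Percentage change = ((1 + 0.55)^1 − 1) × 100% = 55.0%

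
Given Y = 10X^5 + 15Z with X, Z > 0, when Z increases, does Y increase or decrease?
Y increases

Taking the partial derivative:
∂Y/∂Z = 15

∂Y/∂Z = 15 > 0 (assuming positive values)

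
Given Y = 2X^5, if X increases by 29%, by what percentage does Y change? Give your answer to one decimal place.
257.2%

For Y = 2X^5:
If X → X(1 + 0.29)
Then Y → Y · (1 + 0.29)^5
     ≈ Y · 3.5723

Percentage change = ((1 + 0.29)^5 − 1) × 100% ≈ 257.2%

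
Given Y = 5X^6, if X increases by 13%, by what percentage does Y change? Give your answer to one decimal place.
108.2%

For Y = 5X^6:
If X → X(1 + 0.13)
Then Y → Y · (1 + 0.13)^6
     ≈ Y · 2.0820

Percentage change = ((1 + 0.13)^6 − 1) × 100% ≈ 108.2%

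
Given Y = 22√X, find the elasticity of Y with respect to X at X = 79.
Elasticity = 1/2

Elasticity = (dY/dX) · (X/Y)

dY/dX = 11/√X
At X = 79: dY/dX = 11·√79/79, Y = 22·√79

Elasticity = (11·√79/79) · (79 / (22·√79)) = 1/2

Interpretation: for a small percentage change in X, the percentage change in Y is approximately 0.50 times as large.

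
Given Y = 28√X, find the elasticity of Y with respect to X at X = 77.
Elasticity = 1/2

Elasticity = (dY/dX) · (X/Y)

dY/dX = 14/√X
At X = 77: dY/dX = 2·√77/11, Y = 28·√77

Elasticity = (2·√77/11) · (77 / (28·√77)) = 1/2

Interpretation: for a small percentage change in X, the percentage change in Y is approximately 0.50 times as large.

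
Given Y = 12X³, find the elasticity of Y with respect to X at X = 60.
Elasticity = 3

Elasticity = (dY/dX) · (X/Y)

dY/dX = 36·X²
At X = 60: dY/dX = 129600, Y = 2592000

Elasticity = 129600 · (60 / 2592000) = 3

Interpretation: for a small percentage change in X, the percentage change in Y is approximately 3.00 times as large.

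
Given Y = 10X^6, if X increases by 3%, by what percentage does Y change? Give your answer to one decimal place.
19.4%

For Y = 10X^6:
If X → X(1 + 0.03)
Then Y → Y · (1 + 0.03)^6
     ≈ Y · 1.1941

Percentage change = ((1 + 0.03)^6 − 1) × 100% ≈ 19.4%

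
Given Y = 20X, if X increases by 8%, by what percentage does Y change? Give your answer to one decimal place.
8.0%

For Y = 20X:
If X → X(1 + 0.08)
Then Y → Y · (1 + 0.08)^1
     = Y · 1.0800

Percentage change = ((1 + 0.08)^1 − 1) × 100% = 8.0%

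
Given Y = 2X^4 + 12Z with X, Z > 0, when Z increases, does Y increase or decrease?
Y increases

Taking the partial derivative:
∂Y/∂Z = 12

∂Y/∂Z = 12 > 0 (assuming positive values)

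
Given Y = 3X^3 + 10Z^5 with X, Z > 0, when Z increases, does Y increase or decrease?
Y increases

Taking the partial derivative:
∂Y/∂Z = 50Z^4

∂Y/∂Z = 50Z^4 > 0 (assuming positive values)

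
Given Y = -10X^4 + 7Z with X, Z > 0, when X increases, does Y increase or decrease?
Y decreases

Taking the partial derivative:
∂Y/∂X = -40X^3

∂Y/∂X = -40X^3 < 0 (assuming positive values)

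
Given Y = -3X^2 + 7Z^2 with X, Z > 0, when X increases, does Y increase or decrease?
Y decreases

Taking the partial derivative:
∂Y/∂X = -6X

∂Y/∂X = -6X < 0 (assuming positive values)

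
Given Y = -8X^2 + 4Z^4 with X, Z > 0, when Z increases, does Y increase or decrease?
Y increases

Taking the partial derivative:
∂Y/∂Z = 16Z^3

∂Y/∂Z = 16Z^3 > 0 (assuming positive values)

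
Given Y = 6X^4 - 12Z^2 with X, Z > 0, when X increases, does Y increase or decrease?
Y increases

Taking the partial derivative:
∂Y/∂X = 24X^3

∂Y/∂X = 24X^3 > 0 (assuming positive values)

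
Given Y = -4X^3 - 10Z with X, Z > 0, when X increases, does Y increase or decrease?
Y decreases

Taking the partial derivative:
∂Y/∂X = -12X^2

∂Y/∂X = -12X^2 < 0 (assuming positive values)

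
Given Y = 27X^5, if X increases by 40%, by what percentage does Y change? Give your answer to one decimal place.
437.8%

For Y = 27X^5:
If X → X(1 + 0.4)
Then Y → Y · (1 + 0.4)^5
     ≈ Y · 5.3782

Percentage change = ((1 + 0.4)^5 − 1) × 100% ≈ 437.8%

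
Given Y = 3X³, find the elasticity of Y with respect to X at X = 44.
Elasticity = 3

Elasticity = (dY/dX) · (X/Y)

dY/dX = 9·X²
At X = 44: dY/dX = 17424, Y = 255552

Elasticity = 17424 · (44 / 255552) = 3

Interpretation: for a small percentage change in X, the percentage change in Y is approximately 3.00 times as large.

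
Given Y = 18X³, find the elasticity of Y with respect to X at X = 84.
Elasticity = 3

Elasticity = (dY/dX) · (X/Y)

dY/dX = 54·X²
At X = 84: dY/dX = 381024, Y = 10668672

Elasticity = 381024 · (84 / 10668672) = 3

Interpretation: for a small percentage change in X, the percentage change in Y is approximately 3.00 times as large.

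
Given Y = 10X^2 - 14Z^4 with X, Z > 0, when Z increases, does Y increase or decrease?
Y decreases

Taking the partial derivative:
∂Y/∂Z = -56Z^3

∂Y/∂Z = -56Z^3 < 0 (assuming positive values)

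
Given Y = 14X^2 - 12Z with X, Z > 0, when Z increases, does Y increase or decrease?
Y decreases

Taking the partial derivative:
∂Y/∂Z = -12

∂Y/∂Z = -12 < 0 (assuming positive values)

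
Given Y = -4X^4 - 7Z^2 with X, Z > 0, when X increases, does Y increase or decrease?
Y decreases

Taking the partial derivative:
∂Y/∂X = -16X^3

∂Y/∂X = -16X^3 < 0 (assuming positive values)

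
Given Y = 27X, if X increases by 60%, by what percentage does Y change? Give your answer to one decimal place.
60.0%

For Y = 27X:
If X → X(1 + 0.6)
Then Y → Y · (1 + 0.6)^1
     = Y · 1.6000

Percentage change = ((1 + 0.6)^1 − 1) × 100% = 60.0%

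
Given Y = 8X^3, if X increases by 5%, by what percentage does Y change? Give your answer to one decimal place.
15.8%

For Y = 8X^3:
If X → X(1 + 0.05)
Then Y → Y · (1 + 0.05)^3
     ≈ Y · 1.1576

Percentage change = ((1 + 0.05)^3 − 1) × 100% ≈ 15.8%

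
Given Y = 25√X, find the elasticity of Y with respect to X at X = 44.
Elasticity = 1/2

Elasticity = (dY/dX) · (X/Y)

dY/dX = 25/(2·√X)
At X = 44: dY/dX = 25·√11/44, Y = 50·√11

Elasticity = (25·√11/44) · (44 / (50·√11)) = 1/2

Interpretation: for a small percentage change in X, the percentage change in Y is approximately 0.50 times as large.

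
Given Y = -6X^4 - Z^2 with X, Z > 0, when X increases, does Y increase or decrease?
Y decreases

Taking the partial derivative:
∂Y/∂X = -24X^3

∂Y/∂X = -24X^3 < 0 (assuming positive values)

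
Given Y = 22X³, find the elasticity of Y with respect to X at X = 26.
Elasticity = 3

Elasticity = (dY/dX) · (X/Y)

dY/dX = 66·X²
At X = 26: dY/dX = 44616, Y = 386672

Elasticity = 44616 · (26 / 386672) = 3

Interpretation: for a small percentage change in X, the percentage change in Y is approximately 3.00 times as large.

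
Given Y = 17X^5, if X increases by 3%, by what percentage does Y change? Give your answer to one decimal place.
15.9%

For Y = 17X^5:
If X → X(1 + 0.03)
Then Y → Y · (1 + 0.03)^5
     ≈ Y · 1.1593

Percentage change = ((1 + 0.03)^5 − 1) × 100% ≈ 15.9%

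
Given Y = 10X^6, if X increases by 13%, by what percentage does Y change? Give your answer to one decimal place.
108.2%

For Y = 10X^6:
If X → X(1 + 0.13)
Then Y → Y · (1 + 0.13)^6
     ≈ Y · 2.0820

Percentage change = ((1 + 0.13)^6 − 1) × 100% ≈ 108.2%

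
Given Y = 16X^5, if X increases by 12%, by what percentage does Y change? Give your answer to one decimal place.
76.2%

For Y = 16X^5:
If X → X(1 + 0.12)
Then Y → Y · (1 + 0.12)^5
     ≈ Y · 1.7623

Percentage change = ((1 + 0.12)^5 − 1) × 100% ≈ 76.2%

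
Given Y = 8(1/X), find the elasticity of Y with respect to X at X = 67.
Elasticity = -1

Elasticity = (dY/dX) · (X/Y)

dY/dX = -8/X²
At X = 67: dY/dX = -8/4489, Y = 8/67

Elasticity = (-8/4489) · (67 / (8/67)) = -1

Interpretation: for a small percentage change in X, the percentage change in Y is approximately -1.00 times as large.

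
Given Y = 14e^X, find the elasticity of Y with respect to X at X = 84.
Elasticity = 84

Elasticity = (dY/dX) · (X/Y)

dY/dX = 14·e^X
At X = 84: dY/dX = 14·e^84, Y = 14·e^84

Elasticity = (14·e^84) · (84 / (14·e^84)) = 84

Interpretation: for a small percentage change in X, the percentage change in Y is approximately 84.00 times as large.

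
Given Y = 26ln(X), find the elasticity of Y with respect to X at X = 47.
Elasticity = 1/ln(47) ≈ 0.2597

Elasticity = (dY/dX) · (X/Y)

dY/dX = 26/X
At X = 47: dY/dX = 26/47, Y = 26·ln(47)

Elasticity = (26/47) · (47 / (26·ln(47))) = 1/ln(47) ≈ 0.2597

Interpretation: for a small percentage change in X, the percentage change in Y is approximately 0.26 times as large.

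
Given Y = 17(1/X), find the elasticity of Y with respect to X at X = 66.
Elasticity = -1

Elasticity = (dY/dX) · (X/Y)

dY/dX = -17/X²
At X = 66: dY/dX = -17/4356, Y = 17/66

Elasticity = (-17/4356) · (66 / (17/66)) = -1

Interpretation: for a small percentage change in X, the percentage change in Y is approximately -1.00 times as large.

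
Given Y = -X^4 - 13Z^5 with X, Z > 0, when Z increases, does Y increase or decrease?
Y decreases

Taking the partial derivative:
∂Y/∂Z = -65Z^4

∂Y/∂Z = -65Z^4 < 0 (assuming positive values)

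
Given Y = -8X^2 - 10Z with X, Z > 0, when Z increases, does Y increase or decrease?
Y decreases

Taking the partial derivative:
∂Y/∂Z = -10

∂Y/∂Z = -10 < 0 (assuming positive values)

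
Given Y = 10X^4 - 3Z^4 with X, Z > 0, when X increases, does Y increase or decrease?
Y increases

Taking the partial derivative:
∂Y/∂X = 40X^3

∂Y/∂X = 40X^3 > 0 (assuming positive values)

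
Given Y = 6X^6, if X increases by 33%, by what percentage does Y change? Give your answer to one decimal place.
453.5%

For Y = 6X^6:
If X → X(1 + 0.33)
Then Y → Y · (1 + 0.33)^6
     ≈ Y · 5.5349

Percentage change = ((1 + 0.33)^6 − 1) × 100% ≈ 453.5%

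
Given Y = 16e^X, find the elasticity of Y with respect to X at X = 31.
Elasticity = 31

Elasticity = (dY/dX) · (X/Y)

dY/dX = 16·e^X
At X = 31: dY/dX = 16·e^31, Y = 16·e^31

Elasticity = (16·e^31) · (31 / (16·e^31)) = 31

Interpretation: for a small percentage change in X, the percentage change in Y is approximately 31.00 times as large.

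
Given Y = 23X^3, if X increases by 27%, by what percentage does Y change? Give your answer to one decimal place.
104.8%

For Y = 23X^3:
If X → X(1 + 0.27)
Then Y → Y · (1 + 0.27)^3
     ≈ Y · 2.0484

Percentage change = ((1 + 0.27)^3 − 1) × 100% ≈ 104.8%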